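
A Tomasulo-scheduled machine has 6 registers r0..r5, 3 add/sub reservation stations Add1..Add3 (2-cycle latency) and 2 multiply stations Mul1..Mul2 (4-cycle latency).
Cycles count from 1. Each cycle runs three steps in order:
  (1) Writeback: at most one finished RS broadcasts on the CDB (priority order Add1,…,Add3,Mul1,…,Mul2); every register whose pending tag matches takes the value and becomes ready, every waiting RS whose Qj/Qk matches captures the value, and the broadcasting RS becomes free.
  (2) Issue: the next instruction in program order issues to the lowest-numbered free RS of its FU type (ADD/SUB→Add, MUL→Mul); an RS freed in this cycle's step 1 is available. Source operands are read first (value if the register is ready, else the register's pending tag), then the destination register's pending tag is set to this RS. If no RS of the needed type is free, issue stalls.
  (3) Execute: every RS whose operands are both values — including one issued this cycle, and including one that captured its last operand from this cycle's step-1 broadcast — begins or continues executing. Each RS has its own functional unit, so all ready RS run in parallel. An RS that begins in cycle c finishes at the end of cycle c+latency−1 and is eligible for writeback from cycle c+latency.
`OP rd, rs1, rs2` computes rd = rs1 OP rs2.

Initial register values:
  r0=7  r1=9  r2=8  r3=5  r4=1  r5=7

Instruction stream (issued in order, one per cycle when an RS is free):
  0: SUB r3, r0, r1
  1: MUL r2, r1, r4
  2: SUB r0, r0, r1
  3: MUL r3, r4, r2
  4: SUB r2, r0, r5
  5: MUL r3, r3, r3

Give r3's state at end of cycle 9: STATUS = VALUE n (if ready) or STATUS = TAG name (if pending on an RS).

  c1: issue SUB r3<-Add1  regs: r0:7,r1:9,r2:8,r3:Add1,r4:1,r5:7
  c2: issue MUL r2<-Mul1  regs: r0:7,r1:9,r2:Mul1,r3:Add1,r4:1,r5:7
  c3: CDB Add1=-2; issue SUB r0<-Add1  regs: r0:Add1,r1:9,r2:Mul1,r3:-2,r4:1,r5:7
  c4: issue MUL r3<-Mul2  regs: r0:Add1,r1:9,r2:Mul1,r3:Mul2,r4:1,r5:7
  c5: CDB Add1=-2; issue SUB r2<-Add1  regs: r0:-2,r1:9,r2:Add1,r3:Mul2,r4:1,r5:7
  c6: CDB Mul1=9; issue MUL r3<-Mul1  regs: r0:-2,r1:9,r2:Add1,r3:Mul1,r4:1,r5:7
  c7: CDB Add1=-9  regs: r0:-2,r1:9,r2:-9,r3:Mul1,r4:1,r5:7
  c8: -  regs: r0:-2,r1:9,r2:-9,r3:Mul1,r4:1,r5:7
  c9: -  regs: r0:-2,r1:9,r2:-9,r3:Mul1,r4:1,r5:7

STATUS = TAG Mul1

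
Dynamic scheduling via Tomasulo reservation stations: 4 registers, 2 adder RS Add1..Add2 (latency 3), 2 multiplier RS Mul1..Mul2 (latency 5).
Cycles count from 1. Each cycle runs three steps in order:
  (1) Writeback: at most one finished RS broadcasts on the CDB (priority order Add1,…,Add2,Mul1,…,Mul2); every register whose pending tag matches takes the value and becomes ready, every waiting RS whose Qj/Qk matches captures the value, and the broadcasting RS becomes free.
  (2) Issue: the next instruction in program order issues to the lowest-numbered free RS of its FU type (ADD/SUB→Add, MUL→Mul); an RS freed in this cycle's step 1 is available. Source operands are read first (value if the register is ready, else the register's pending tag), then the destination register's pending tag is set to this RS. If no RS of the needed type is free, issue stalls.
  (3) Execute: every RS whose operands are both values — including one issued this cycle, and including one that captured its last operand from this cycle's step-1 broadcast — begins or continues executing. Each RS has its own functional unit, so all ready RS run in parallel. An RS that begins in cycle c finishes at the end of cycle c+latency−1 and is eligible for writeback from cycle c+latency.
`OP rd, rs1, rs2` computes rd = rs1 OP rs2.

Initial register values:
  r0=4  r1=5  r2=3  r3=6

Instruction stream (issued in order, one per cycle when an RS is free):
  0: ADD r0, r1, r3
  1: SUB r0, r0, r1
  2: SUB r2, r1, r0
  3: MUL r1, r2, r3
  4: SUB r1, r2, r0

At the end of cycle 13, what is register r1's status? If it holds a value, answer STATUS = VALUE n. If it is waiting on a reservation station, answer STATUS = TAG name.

STATUS = VALUE -7

c1: issue ADD r0<-Add1 | r0:Add1,r1:5,r2:3,r3:6
c2: issue SUB r0<-Add2 | r0:Add2,r1:5,r2:3,r3:6
c3: stall | r0:Add2,r1:5,r2:3,r3:6
c4: CDB Add1=11; issue SUB r2<-Add1 | r0:Add2,r1:5,r2:Add1,r3:6
c5: issue MUL r1<-Mul1 | r0:Add2,r1:Mul1,r2:Add1,r3:6
c6: stall | r0:Add2,r1:Mul1,r2:Add1,r3:6
c7: CDB Add2=6; issue SUB r1<-Add2 | r0:6,r1:Add2,r2:Add1,r3:6
c8: - | r0:6,r1:Add2,r2:Add1,r3:6
c9: - | r0:6,r1:Add2,r2:Add1,r3:6
c10: CDB Add1=-1 | r0:6,r1:Add2,r2:-1,r3:6
c11: - | r0:6,r1:Add2,r2:-1,r3:6
c12: - | r0:6,r1:Add2,r2:-1,r3:6
c13: CDB Add2=-7 | r0:6,r1:-7,r2:-1,r3:6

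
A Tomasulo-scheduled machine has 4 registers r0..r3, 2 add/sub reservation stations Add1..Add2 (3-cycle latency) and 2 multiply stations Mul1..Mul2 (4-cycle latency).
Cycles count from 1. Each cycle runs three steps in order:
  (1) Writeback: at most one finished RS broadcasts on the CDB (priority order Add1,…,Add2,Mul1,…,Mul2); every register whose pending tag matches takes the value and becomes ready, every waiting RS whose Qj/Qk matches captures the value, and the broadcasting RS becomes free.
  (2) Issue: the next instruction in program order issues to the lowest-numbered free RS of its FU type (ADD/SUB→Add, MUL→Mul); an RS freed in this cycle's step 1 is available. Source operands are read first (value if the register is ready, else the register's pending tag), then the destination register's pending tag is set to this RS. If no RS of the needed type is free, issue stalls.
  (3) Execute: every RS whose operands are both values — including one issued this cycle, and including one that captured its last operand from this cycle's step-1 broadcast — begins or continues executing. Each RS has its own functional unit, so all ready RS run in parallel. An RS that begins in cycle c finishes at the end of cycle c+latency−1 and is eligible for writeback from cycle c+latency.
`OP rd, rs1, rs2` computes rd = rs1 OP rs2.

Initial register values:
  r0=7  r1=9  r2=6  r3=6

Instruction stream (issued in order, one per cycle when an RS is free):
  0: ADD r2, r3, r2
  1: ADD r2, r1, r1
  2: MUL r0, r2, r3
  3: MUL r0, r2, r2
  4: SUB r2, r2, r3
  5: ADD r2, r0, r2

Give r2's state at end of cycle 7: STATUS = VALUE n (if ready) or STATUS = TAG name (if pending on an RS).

STATUS = TAG Add2

c1: issue ADD r2<-Add1 | r0:7,r1:9,r2:Add1,r3:6
c2: issue ADD r2<-Add2 | r0:7,r1:9,r2:Add2,r3:6
c3: issue MUL r0<-Mul1 | r0:Mul1,r1:9,r2:Add2,r3:6
c4: CDB Add1=12; issue MUL r0<-Mul2 | r0:Mul2,r1:9,r2:Add2,r3:6
c5: CDB Add2=18; issue SUB r2<-Add1 | r0:Mul2,r1:9,r2:Add1,r3:6
c6: issue ADD r2<-Add2 | r0:Mul2,r1:9,r2:Add2,r3:6
c7: - | r0:Mul2,r1:9,r2:Add2,r3:6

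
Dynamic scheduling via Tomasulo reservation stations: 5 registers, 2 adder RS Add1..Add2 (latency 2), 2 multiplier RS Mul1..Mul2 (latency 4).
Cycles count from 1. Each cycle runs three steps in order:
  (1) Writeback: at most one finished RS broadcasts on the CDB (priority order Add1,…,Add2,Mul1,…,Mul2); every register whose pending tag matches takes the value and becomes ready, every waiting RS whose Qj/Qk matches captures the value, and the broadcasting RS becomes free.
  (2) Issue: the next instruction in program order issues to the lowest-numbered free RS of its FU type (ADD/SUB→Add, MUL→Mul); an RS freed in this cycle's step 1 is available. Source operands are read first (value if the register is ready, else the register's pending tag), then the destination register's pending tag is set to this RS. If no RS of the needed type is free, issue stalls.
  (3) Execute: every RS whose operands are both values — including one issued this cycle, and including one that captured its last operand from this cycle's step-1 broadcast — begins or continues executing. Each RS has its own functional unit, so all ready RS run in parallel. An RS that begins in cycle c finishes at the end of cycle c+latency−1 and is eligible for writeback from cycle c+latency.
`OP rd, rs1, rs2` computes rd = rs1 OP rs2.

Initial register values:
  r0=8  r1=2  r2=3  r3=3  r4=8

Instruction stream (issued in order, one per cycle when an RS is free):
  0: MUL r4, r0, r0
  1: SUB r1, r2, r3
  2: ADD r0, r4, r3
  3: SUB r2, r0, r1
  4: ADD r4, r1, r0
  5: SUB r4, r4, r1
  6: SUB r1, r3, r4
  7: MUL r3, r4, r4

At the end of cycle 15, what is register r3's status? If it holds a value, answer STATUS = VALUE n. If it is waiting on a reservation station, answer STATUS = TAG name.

STATUS = TAG Mul1

c1: issue MUL r4<-Mul1 | r0:8,r1:2,r2:3,r3:3,r4:Mul1
c2: issue SUB r1<-Add1 | r0:8,r1:Add1,r2:3,r3:3,r4:Mul1
c3: issue ADD r0<-Add2 | r0:Add2,r1:Add1,r2:3,r3:3,r4:Mul1
c4: CDB Add1=0; issue SUB r2<-Add1 | r0:Add2,r1:0,r2:Add1,r3:3,r4:Mul1
c5: CDB Mul1=64; stall | r0:Add2,r1:0,r2:Add1,r3:3,r4:64
c6: stall | r0:Add2,r1:0,r2:Add1,r3:3,r4:64
c7: CDB Add2=67; issue ADD r4<-Add2 | r0:67,r1:0,r2:Add1,r3:3,r4:Add2
c8: stall | r0:67,r1:0,r2:Add1,r3:3,r4:Add2
c9: CDB Add1=67; issue SUB r4<-Add1 | r0:67,r1:0,r2:67,r3:3,r4:Add1
c10: CDB Add2=67; issue SUB r1<-Add2 | r0:67,r1:Add2,r2:67,r3:3,r4:Add1
c11: issue MUL r3<-Mul1 | r0:67,r1:Add2,r2:67,r3:Mul1,r4:Add1
c12: CDB Add1=67 | r0:67,r1:Add2,r2:67,r3:Mul1,r4:67
c13: - | r0:67,r1:Add2,r2:67,r3:Mul1,r4:67
c14: CDB Add2=-64 | r0:67,r1:-64,r2:67,r3:Mul1,r4:67
c15: - | r0:67,r1:-64,r2:67,r3:Mul1,r4:67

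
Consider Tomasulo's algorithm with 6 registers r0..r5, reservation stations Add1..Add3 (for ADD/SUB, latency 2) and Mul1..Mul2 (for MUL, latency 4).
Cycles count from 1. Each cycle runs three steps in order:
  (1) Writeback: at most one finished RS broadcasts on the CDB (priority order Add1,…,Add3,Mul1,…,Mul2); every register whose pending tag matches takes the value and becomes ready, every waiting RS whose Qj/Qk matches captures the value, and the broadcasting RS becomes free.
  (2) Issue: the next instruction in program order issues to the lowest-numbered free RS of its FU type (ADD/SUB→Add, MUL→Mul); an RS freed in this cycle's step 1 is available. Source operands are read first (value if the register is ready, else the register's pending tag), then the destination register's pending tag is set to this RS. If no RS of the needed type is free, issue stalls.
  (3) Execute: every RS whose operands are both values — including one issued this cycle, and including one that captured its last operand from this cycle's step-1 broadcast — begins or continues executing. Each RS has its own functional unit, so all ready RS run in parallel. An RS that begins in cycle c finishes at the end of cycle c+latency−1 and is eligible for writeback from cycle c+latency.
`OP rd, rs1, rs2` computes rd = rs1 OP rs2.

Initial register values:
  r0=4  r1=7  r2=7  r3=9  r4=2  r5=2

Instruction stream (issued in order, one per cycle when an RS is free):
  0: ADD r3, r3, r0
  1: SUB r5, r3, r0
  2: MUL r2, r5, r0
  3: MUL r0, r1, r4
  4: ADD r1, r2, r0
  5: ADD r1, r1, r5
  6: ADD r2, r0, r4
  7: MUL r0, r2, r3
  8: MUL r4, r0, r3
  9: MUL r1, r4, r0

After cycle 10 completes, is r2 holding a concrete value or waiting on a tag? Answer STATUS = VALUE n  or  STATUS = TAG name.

  c1: issue ADD r3<-Add1  regs: r0:4,r1:7,r2:7,r3:Add1,r4:2,r5:2
  c2: issue SUB r5<-Add2  regs: r0:4,r1:7,r2:7,r3:Add1,r4:2,r5:Add2
  c3: CDB Add1=13; issue MUL r2<-Mul1  regs: r0:4,r1:7,r2:Mul1,r3:13,r4:2,r5:Add2
  c4: issue MUL r0<-Mul2  regs: r0:Mul2,r1:7,r2:Mul1,r3:13,r4:2,r5:Add2
  c5: CDB Add2=9; issue ADD r1<-Add1  regs: r0:Mul2,r1:Add1,r2:Mul1,r3:13,r4:2,r5:9
  c6: issue ADD r1<-Add2  regs: r0:Mul2,r1:Add2,r2:Mul1,r3:13,r4:2,r5:9
  c7: issue ADD r2<-Add3  regs: r0:Mul2,r1:Add2,r2:Add3,r3:13,r4:2,r5:9
  c8: CDB Mul2=14; issue MUL r0<-Mul2  regs: r0:Mul2,r1:Add2,r2:Add3,r3:13,r4:2,r5:9
  c9: CDB Mul1=36; issue MUL r4<-Mul1  regs: r0:Mul2,r1:Add2,r2:Add3,r3:13,r4:Mul1,r5:9
  c10: CDB Add3=16; stall  regs: r0:Mul2,r1:Add2,r2:16,r3:13,r4:Mul1,r5:9

STATUS = VALUE 16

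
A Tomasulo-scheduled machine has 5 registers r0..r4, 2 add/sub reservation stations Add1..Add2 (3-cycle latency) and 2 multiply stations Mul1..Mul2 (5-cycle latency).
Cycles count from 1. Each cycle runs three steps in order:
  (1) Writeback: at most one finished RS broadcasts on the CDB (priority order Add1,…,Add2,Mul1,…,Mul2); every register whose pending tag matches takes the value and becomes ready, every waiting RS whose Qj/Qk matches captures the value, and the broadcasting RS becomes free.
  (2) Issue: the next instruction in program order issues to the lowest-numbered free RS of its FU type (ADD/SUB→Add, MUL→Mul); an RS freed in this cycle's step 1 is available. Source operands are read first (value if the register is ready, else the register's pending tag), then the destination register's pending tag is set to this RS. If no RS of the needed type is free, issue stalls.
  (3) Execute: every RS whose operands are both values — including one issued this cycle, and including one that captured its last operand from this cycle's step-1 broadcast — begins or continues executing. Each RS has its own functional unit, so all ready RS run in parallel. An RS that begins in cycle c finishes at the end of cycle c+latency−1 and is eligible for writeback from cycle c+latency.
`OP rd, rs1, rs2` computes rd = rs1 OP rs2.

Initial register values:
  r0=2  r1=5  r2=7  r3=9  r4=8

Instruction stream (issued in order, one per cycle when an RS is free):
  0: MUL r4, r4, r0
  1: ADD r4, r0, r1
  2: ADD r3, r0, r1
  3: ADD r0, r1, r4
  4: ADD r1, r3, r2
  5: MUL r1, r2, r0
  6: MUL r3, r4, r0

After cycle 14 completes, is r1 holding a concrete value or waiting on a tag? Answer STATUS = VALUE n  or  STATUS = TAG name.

c1: issue MUL r4<-Mul1 | r0:2,r1:5,r2:7,r3:9,r4:Mul1
c2: issue ADD r4<-Add1 | r0:2,r1:5,r2:7,r3:9,r4:Add1
c3: issue ADD r3<-Add2 | r0:2,r1:5,r2:7,r3:Add2,r4:Add1
c4: stall | r0:2,r1:5,r2:7,r3:Add2,r4:Add1
c5: CDB Add1=7; issue ADD r0<-Add1 | r0:Add1,r1:5,r2:7,r3:Add2,r4:7
c6: CDB Add2=7; issue ADD r1<-Add2 | r0:Add1,r1:Add2,r2:7,r3:7,r4:7
c7: CDB Mul1=16; issue MUL r1<-Mul1 | r0:Add1,r1:Mul1,r2:7,r3:7,r4:7
c8: CDB Add1=12; issue MUL r3<-Mul2 | r0:12,r1:Mul1,r2:7,r3:Mul2,r4:7
c9: CDB Add2=14 | r0:12,r1:Mul1,r2:7,r3:Mul2,r4:7
c10: - | r0:12,r1:Mul1,r2:7,r3:Mul2,r4:7
c11: - | r0:12,r1:Mul1,r2:7,r3:Mul2,r4:7
c12: - | r0:12,r1:Mul1,r2:7,r3:Mul2,r4:7
c13: CDB Mul1=84 | r0:12,r1:84,r2:7,r3:Mul2,r4:7
c14: CDB Mul2=84 | r0:12,r1:84,r2:7,r3:84,r4:7

STATUS = VALUE 84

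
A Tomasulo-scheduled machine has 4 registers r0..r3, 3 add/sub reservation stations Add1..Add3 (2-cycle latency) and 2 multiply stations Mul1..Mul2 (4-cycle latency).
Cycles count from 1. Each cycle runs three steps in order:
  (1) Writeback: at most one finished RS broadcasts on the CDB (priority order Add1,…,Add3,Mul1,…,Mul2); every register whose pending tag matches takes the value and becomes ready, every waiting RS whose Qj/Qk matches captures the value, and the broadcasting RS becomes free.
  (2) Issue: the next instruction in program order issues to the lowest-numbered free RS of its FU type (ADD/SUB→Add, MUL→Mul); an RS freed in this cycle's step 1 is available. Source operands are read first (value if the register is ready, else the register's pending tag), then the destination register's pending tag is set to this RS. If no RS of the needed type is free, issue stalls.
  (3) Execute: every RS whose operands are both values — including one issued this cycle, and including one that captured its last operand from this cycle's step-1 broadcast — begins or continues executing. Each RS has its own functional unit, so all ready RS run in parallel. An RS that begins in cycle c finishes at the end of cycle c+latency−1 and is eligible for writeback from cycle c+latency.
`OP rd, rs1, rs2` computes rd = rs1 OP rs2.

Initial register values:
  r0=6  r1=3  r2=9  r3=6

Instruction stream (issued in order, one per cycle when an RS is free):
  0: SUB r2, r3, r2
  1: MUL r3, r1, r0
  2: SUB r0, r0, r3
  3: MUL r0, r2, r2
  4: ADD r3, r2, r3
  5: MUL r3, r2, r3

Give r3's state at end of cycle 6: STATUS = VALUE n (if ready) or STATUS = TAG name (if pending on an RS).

STATUS = TAG Mul1

c1: issue SUB r2<-Add1 | r0:6,r1:3,r2:Add1,r3:6
c2: issue MUL r3<-Mul1 | r0:6,r1:3,r2:Add1,r3:Mul1
c3: CDB Add1=-3; issue SUB r0<-Add1 | r0:Add1,r1:3,r2:-3,r3:Mul1
c4: issue MUL r0<-Mul2 | r0:Mul2,r1:3,r2:-3,r3:Mul1
c5: issue ADD r3<-Add2 | r0:Mul2,r1:3,r2:-3,r3:Add2
c6: CDB Mul1=18; issue MUL r3<-Mul1 | r0:Mul2,r1:3,r2:-3,r3:Mul1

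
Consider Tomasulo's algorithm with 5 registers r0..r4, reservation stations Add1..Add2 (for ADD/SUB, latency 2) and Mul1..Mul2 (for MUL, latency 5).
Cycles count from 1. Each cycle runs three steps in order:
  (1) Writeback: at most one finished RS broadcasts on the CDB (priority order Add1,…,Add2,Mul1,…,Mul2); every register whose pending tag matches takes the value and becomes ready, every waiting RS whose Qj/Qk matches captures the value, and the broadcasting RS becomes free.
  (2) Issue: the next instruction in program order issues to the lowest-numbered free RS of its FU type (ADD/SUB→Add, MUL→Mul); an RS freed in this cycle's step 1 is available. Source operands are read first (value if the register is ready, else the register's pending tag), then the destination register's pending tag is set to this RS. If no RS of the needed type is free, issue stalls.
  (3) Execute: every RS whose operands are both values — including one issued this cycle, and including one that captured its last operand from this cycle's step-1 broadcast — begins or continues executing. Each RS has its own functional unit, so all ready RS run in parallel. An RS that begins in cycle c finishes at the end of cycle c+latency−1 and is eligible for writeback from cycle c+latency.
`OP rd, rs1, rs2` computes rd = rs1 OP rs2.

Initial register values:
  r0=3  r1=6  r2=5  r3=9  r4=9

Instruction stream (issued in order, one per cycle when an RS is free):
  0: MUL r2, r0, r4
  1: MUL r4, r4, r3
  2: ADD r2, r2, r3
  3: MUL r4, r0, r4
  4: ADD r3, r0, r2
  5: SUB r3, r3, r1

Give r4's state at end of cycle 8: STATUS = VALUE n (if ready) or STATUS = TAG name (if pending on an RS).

c1: issue MUL r2<-Mul1 | r0:3,r1:6,r2:Mul1,r3:9,r4:9
c2: issue MUL r4<-Mul2 | r0:3,r1:6,r2:Mul1,r3:9,r4:Mul2
c3: issue ADD r2<-Add1 | r0:3,r1:6,r2:Add1,r3:9,r4:Mul2
c4: stall | r0:3,r1:6,r2:Add1,r3:9,r4:Mul2
c5: stall | r0:3,r1:6,r2:Add1,r3:9,r4:Mul2
c6: CDB Mul1=27; issue MUL r4<-Mul1 | r0:3,r1:6,r2:Add1,r3:9,r4:Mul1
c7: CDB Mul2=81; issue ADD r3<-Add2 | r0:3,r1:6,r2:Add1,r3:Add2,r4:Mul1
c8: CDB Add1=36; issue SUB r3<-Add1 | r0:3,r1:6,r2:36,r3:Add1,r4:Mul1

STATUS = TAG Mul1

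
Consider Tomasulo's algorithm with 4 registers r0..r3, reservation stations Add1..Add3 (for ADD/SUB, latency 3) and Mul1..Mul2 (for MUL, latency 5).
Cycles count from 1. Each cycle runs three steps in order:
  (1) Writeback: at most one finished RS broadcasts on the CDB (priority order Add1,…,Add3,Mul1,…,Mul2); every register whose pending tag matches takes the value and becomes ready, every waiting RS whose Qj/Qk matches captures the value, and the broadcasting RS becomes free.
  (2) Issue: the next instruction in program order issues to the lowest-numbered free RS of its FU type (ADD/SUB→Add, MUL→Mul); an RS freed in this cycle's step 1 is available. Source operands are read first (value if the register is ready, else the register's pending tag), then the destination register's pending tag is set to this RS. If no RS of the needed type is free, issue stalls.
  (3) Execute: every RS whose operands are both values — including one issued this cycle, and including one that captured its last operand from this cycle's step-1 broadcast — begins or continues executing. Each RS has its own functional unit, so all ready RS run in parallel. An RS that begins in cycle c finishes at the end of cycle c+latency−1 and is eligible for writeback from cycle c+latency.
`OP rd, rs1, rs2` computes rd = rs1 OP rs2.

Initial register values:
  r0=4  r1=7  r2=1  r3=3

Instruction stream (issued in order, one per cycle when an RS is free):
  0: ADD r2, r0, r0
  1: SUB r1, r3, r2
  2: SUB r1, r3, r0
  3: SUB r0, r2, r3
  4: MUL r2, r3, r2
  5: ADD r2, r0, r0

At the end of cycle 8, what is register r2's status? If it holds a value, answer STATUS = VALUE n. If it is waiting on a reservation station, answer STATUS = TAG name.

STATUS = TAG Add3

  c1: issue ADD r2<-Add1  regs: r0:4,r1:7,r2:Add1,r3:3
  c2: issue SUB r1<-Add2  regs: r0:4,r1:Add2,r2:Add1,r3:3
  c3: issue SUB r1<-Add3  regs: r0:4,r1:Add3,r2:Add1,r3:3
  c4: CDB Add1=8; issue SUB r0<-Add1  regs: r0:Add1,r1:Add3,r2:8,r3:3
  c5: issue MUL r2<-Mul1  regs: r0:Add1,r1:Add3,r2:Mul1,r3:3
  c6: CDB Add3=-1; issue ADD r2<-Add3  regs: r0:Add1,r1:-1,r2:Add3,r3:3
  c7: CDB Add1=5  regs: r0:5,r1:-1,r2:Add3,r3:3
  c8: CDB Add2=-5  regs: r0:5,r1:-1,r2:Add3,r3:3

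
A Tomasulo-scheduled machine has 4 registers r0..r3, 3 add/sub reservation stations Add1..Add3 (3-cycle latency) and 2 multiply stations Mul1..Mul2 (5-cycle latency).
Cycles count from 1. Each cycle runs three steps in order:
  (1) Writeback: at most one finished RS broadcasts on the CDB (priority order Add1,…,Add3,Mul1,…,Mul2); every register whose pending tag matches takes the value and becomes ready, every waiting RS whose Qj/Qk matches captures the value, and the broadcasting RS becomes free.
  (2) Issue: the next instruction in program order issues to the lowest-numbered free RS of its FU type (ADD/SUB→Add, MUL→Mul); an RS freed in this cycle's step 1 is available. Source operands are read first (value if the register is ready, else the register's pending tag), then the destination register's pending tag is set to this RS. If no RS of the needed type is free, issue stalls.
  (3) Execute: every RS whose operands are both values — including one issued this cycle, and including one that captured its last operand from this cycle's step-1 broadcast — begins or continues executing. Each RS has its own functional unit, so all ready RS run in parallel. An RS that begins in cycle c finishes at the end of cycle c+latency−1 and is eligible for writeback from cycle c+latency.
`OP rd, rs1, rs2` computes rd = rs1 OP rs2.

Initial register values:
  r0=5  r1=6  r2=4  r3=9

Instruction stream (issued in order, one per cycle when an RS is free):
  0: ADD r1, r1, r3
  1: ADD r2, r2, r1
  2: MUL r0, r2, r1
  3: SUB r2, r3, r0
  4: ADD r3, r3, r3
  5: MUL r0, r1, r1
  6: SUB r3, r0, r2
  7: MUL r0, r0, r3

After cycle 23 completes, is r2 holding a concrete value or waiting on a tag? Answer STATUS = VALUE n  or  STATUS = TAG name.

STATUS = VALUE -276

c1: issue ADD r1<-Add1 | r0:5,r1:Add1,r2:4,r3:9
c2: issue ADD r2<-Add2 | r0:5,r1:Add1,r2:Add2,r3:9
c3: issue MUL r0<-Mul1 | r0:Mul1,r1:Add1,r2:Add2,r3:9
c4: CDB Add1=15; issue SUB r2<-Add1 | r0:Mul1,r1:15,r2:Add1,r3:9
c5: issue ADD r3<-Add3 | r0:Mul1,r1:15,r2:Add1,r3:Add3
c6: issue MUL r0<-Mul2 | r0:Mul2,r1:15,r2:Add1,r3:Add3
c7: CDB Add2=19; issue SUB r3<-Add2 | r0:Mul2,r1:15,r2:Add1,r3:Add2
c8: CDB Add3=18; stall | r0:Mul2,r1:15,r2:Add1,r3:Add2
c9: stall | r0:Mul2,r1:15,r2:Add1,r3:Add2
c10: stall | r0:Mul2,r1:15,r2:Add1,r3:Add2
c11: CDB Mul2=225; issue MUL r0<-Mul2 | r0:Mul2,r1:15,r2:Add1,r3:Add2
c12: CDB Mul1=285 | r0:Mul2,r1:15,r2:Add1,r3:Add2
c13: - | r0:Mul2,r1:15,r2:Add1,r3:Add2
c14: - | r0:Mul2,r1:15,r2:Add1,r3:Add2
c15: CDB Add1=-276 | r0:Mul2,r1:15,r2:-276,r3:Add2
c16: - | r0:Mul2,r1:15,r2:-276,r3:Add2
c17: - | r0:Mul2,r1:15,r2:-276,r3:Add2
c18: CDB Add2=501 | r0:Mul2,r1:15,r2:-276,r3:501
c19: - | r0:Mul2,r1:15,r2:-276,r3:501
c20: - | r0:Mul2,r1:15,r2:-276,r3:501
c21: - | r0:Mul2,r1:15,r2:-276,r3:501
c22: - | r0:Mul2,r1:15,r2:-276,r3:501
c23: CDB Mul2=112725 | r0:112725,r1:15,r2:-276,r3:501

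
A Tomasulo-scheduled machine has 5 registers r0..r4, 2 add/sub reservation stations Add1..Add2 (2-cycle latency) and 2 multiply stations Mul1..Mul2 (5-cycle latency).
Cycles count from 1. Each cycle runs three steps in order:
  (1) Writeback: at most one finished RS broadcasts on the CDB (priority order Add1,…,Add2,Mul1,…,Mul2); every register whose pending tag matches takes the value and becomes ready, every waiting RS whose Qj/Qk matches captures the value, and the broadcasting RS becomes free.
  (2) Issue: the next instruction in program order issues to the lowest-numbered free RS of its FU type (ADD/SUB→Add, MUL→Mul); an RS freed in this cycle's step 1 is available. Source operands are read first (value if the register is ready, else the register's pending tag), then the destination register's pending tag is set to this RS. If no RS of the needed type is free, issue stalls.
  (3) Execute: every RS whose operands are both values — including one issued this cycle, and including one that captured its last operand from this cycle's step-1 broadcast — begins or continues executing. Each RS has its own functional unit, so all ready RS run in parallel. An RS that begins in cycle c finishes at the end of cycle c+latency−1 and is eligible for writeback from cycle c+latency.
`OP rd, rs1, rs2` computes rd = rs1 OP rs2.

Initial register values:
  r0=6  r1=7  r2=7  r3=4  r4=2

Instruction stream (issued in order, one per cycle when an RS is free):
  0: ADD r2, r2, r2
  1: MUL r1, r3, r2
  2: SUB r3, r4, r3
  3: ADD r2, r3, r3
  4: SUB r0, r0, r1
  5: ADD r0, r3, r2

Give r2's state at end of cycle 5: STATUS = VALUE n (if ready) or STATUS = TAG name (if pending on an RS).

STATUS = TAG Add2

cycle 1: issue ADD r2<-Add1 // r0:6,r1:7,r2:Add1,r3:4,r4:2
cycle 2: issue MUL r1<-Mul1 // r0:6,r1:Mul1,r2:Add1,r3:4,r4:2
cycle 3: CDB Add1=14; issue SUB r3<-Add1 // r0:6,r1:Mul1,r2:14,r3:Add1,r4:2
cycle 4: issue ADD r2<-Add2 // r0:6,r1:Mul1,r2:Add2,r3:Add1,r4:2
cycle 5: CDB Add1=-2; issue SUB r0<-Add1 // r0:Add1,r1:Mul1,r2:Add2,r3:-2,r4:2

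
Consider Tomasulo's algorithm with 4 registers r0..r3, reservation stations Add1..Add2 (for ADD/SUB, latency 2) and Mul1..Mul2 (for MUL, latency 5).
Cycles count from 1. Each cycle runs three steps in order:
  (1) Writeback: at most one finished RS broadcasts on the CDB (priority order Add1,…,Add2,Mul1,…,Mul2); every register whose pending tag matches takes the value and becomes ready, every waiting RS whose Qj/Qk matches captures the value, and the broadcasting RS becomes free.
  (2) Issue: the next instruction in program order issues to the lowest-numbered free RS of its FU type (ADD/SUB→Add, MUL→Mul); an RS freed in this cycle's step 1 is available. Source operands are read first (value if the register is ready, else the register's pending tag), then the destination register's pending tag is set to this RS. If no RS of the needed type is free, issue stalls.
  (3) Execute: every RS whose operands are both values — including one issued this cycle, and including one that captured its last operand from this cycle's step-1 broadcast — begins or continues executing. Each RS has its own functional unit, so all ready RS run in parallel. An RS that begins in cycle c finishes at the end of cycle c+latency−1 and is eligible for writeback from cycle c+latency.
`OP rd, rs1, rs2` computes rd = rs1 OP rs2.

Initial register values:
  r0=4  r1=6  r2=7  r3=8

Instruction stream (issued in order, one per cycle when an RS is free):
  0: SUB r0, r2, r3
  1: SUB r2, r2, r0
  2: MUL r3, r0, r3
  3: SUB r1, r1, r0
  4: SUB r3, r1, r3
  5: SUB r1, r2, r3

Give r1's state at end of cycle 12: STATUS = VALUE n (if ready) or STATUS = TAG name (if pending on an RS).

STATUS = VALUE -7

c1: issue SUB r0<-Add1 | r0:Add1,r1:6,r2:7,r3:8
c2: issue SUB r2<-Add2 | r0:Add1,r1:6,r2:Add2,r3:8
c3: CDB Add1=-1; issue MUL r3<-Mul1 | r0:-1,r1:6,r2:Add2,r3:Mul1
c4: issue SUB r1<-Add1 | r0:-1,r1:Add1,r2:Add2,r3:Mul1
c5: CDB Add2=8; issue SUB r3<-Add2 | r0:-1,r1:Add1,r2:8,r3:Add2
c6: CDB Add1=7; issue SUB r1<-Add1 | r0:-1,r1:Add1,r2:8,r3:Add2
c7: - | r0:-1,r1:Add1,r2:8,r3:Add2
c8: CDB Mul1=-8 | r0:-1,r1:Add1,r2:8,r3:Add2
c9: - | r0:-1,r1:Add1,r2:8,r3:Add2
c10: CDB Add2=15 | r0:-1,r1:Add1,r2:8,r3:15
c11: - | r0:-1,r1:Add1,r2:8,r3:15
c12: CDB Add1=-7 | r0:-1,r1:-7,r2:8,r3:15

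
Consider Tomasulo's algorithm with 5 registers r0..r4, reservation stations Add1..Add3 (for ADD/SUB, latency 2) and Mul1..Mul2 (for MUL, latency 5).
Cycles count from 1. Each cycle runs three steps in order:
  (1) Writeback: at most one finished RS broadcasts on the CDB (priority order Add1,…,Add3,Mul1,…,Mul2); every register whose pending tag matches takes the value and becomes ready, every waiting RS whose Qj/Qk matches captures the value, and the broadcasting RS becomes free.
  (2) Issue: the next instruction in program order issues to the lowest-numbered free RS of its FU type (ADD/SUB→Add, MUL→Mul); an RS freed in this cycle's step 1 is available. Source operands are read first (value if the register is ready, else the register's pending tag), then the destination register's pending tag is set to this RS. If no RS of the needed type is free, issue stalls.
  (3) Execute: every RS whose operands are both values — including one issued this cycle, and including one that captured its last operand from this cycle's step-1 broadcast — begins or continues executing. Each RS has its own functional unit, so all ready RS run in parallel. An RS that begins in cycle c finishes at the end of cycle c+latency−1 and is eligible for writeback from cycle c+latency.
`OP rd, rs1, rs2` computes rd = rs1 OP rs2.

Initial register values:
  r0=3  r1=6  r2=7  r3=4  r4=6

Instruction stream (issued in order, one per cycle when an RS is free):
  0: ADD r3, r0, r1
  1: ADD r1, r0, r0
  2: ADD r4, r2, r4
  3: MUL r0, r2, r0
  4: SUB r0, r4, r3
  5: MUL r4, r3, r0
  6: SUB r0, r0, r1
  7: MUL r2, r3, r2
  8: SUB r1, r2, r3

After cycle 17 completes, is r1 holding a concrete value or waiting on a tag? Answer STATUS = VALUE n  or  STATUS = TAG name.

c1: issue ADD r3<-Add1 | r0:3,r1:6,r2:7,r3:Add1,r4:6
c2: issue ADD r1<-Add2 | r0:3,r1:Add2,r2:7,r3:Add1,r4:6
c3: CDB Add1=9; issue ADD r4<-Add1 | r0:3,r1:Add2,r2:7,r3:9,r4:Add1
c4: CDB Add2=6; issue MUL r0<-Mul1 | r0:Mul1,r1:6,r2:7,r3:9,r4:Add1
c5: CDB Add1=13; issue SUB r0<-Add1 | r0:Add1,r1:6,r2:7,r3:9,r4:13
c6: issue MUL r4<-Mul2 | r0:Add1,r1:6,r2:7,r3:9,r4:Mul2
c7: CDB Add1=4; issue SUB r0<-Add1 | r0:Add1,r1:6,r2:7,r3:9,r4:Mul2
c8: stall | r0:Add1,r1:6,r2:7,r3:9,r4:Mul2
c9: CDB Add1=-2; stall | r0:-2,r1:6,r2:7,r3:9,r4:Mul2
c10: CDB Mul1=21; issue MUL r2<-Mul1 | r0:-2,r1:6,r2:Mul1,r3:9,r4:Mul2
c11: issue SUB r1<-Add1 | r0:-2,r1:Add1,r2:Mul1,r3:9,r4:Mul2
c12: CDB Mul2=36 | r0:-2,r1:Add1,r2:Mul1,r3:9,r4:36
c13: - | r0:-2,r1:Add1,r2:Mul1,r3:9,r4:36
c14: - | r0:-2,r1:Add1,r2:Mul1,r3:9,r4:36
c15: CDB Mul1=63 | r0:-2,r1:Add1,r2:63,r3:9,r4:36
c16: - | r0:-2,r1:Add1,r2:63,r3:9,r4:36
c17: CDB Add1=54 | r0:-2,r1:54,r2:63,r3:9,r4:36

STATUS = VALUE 54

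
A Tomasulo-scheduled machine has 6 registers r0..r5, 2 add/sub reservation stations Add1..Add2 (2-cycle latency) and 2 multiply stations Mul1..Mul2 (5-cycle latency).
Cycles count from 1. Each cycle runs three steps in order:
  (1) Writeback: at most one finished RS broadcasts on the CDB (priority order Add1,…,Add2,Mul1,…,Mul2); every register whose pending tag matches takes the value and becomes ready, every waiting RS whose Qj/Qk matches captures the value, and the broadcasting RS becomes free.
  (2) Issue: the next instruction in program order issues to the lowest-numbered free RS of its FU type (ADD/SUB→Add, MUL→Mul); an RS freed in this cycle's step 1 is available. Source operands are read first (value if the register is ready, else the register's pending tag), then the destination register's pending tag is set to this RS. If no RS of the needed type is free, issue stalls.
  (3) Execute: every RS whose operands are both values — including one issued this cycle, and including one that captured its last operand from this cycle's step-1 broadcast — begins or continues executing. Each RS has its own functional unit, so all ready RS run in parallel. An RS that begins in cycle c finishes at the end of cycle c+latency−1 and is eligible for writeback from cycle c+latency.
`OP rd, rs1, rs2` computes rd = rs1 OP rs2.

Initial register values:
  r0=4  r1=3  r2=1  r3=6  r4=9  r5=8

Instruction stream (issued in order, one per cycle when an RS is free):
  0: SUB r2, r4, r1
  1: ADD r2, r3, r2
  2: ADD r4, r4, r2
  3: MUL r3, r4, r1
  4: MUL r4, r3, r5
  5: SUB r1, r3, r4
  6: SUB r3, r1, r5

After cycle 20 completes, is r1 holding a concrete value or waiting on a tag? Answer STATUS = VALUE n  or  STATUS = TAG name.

cycle 1: issue SUB r2<-Add1 // r0:4,r1:3,r2:Add1,r3:6,r4:9,r5:8
cycle 2: issue ADD r2<-Add2 // r0:4,r1:3,r2:Add2,r3:6,r4:9,r5:8
cycle 3: CDB Add1=6; issue ADD r4<-Add1 // r0:4,r1:3,r2:Add2,r3:6,r4:Add1,r5:8
cycle 4: issue MUL r3<-Mul1 // r0:4,r1:3,r2:Add2,r3:Mul1,r4:Add1,r5:8
cycle 5: CDB Add2=12; issue MUL r4<-Mul2 // r0:4,r1:3,r2:12,r3:Mul1,r4:Mul2,r5:8
cycle 6: issue SUB r1<-Add2 // r0:4,r1:Add2,r2:12,r3:Mul1,r4:Mul2,r5:8
cycle 7: CDB Add1=21; issue SUB r3<-Add1 // r0:4,r1:Add2,r2:12,r3:Add1,r4:Mul2,r5:8
cycle 8: - // r0:4,r1:Add2,r2:12,r3:Add1,r4:Mul2,r5:8
cycle 9: - // r0:4,r1:Add2,r2:12,r3:Add1,r4:Mul2,r5:8
cycle 10: - // r0:4,r1:Add2,r2:12,r3:Add1,r4:Mul2,r5:8
cycle 11: - // r0:4,r1:Add2,r2:12,r3:Add1,r4:Mul2,r5:8
cycle 12: CDB Mul1=63 // r0:4,r1:Add2,r2:12,r3:Add1,r4:Mul2,r5:8
cycle 13: - // r0:4,r1:Add2,r2:12,r3:Add1,r4:Mul2,r5:8
cycle 14: - // r0:4,r1:Add2,r2:12,r3:Add1,r4:Mul2,r5:8
cycle 15: - // r0:4,r1:Add2,r2:12,r3:Add1,r4:Mul2,r5:8
cycle 16: - // r0:4,r1:Add2,r2:12,r3:Add1,r4:Mul2,r5:8
cycle 17: CDB Mul2=504 // r0:4,r1:Add2,r2:12,r3:Add1,r4:504,r5:8
cycle 18: - // r0:4,r1:Add2,r2:12,r3:Add1,r4:504,r5:8
cycle 19: CDB Add2=-441 // r0:4,r1:-441,r2:12,r3:Add1,r4:504,r5:8
cycle 20: - // r0:4,r1:-441,r2:12,r3:Add1,r4:504,r5:8

STATUS = VALUE -441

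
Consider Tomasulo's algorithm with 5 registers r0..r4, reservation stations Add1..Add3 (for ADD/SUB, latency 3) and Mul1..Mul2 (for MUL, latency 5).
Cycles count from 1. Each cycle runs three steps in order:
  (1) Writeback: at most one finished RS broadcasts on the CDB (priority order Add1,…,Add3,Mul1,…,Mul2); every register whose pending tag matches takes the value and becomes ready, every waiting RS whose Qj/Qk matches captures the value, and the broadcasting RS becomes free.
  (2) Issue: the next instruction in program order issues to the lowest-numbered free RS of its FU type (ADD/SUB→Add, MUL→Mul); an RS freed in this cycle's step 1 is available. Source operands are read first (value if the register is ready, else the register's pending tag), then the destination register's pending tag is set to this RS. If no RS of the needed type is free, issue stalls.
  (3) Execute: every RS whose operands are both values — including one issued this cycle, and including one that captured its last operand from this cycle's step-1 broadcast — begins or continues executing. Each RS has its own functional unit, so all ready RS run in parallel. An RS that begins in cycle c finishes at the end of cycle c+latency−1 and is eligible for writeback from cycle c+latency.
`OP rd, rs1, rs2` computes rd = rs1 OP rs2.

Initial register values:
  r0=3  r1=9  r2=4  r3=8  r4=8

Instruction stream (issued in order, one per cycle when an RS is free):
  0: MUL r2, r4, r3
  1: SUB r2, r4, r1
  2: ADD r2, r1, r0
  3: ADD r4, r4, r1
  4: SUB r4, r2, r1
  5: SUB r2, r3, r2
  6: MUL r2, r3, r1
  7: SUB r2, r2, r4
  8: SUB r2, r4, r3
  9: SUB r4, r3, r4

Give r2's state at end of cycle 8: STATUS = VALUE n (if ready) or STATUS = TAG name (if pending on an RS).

cycle 1: issue MUL r2<-Mul1 // r0:3,r1:9,r2:Mul1,r3:8,r4:8
cycle 2: issue SUB r2<-Add1 // r0:3,r1:9,r2:Add1,r3:8,r4:8
cycle 3: issue ADD r2<-Add2 // r0:3,r1:9,r2:Add2,r3:8,r4:8
cycle 4: issue ADD r4<-Add3 // r0:3,r1:9,r2:Add2,r3:8,r4:Add3
cycle 5: CDB Add1=-1; issue SUB r4<-Add1 // r0:3,r1:9,r2:Add2,r3:8,r4:Add1
cycle 6: CDB Add2=12; issue SUB r2<-Add2 // r0:3,r1:9,r2:Add2,r3:8,r4:Add1
cycle 7: CDB Add3=17; issue MUL r2<-Mul2 // r0:3,r1:9,r2:Mul2,r3:8,r4:Add1
cycle 8: CDB Mul1=64; issue SUB r2<-Add3 // r0:3,r1:9,r2:Add3,r3:8,r4:Add1

STATUS = TAG Add3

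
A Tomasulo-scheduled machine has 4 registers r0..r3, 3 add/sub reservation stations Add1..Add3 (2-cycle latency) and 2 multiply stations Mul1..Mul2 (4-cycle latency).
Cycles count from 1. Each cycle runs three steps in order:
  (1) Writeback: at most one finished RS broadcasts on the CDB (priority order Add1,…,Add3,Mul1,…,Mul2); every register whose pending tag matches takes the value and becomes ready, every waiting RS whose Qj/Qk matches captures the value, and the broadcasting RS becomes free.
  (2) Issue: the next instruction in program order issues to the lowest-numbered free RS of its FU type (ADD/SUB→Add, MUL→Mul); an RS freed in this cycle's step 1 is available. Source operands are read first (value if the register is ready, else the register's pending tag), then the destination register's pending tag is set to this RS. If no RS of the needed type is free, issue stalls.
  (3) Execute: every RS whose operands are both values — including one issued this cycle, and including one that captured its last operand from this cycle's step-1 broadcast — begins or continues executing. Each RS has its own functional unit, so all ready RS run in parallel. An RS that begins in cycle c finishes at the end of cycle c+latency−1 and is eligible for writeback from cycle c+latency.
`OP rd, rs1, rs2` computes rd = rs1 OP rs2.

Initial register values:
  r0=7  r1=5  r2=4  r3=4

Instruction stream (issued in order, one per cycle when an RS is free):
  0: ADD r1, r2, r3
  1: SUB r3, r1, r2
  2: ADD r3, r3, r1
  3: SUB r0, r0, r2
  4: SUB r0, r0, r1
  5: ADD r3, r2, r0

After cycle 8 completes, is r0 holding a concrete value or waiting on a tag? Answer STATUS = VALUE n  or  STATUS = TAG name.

c1: issue ADD r1<-Add1 | r0:7,r1:Add1,r2:4,r3:4
c2: issue SUB r3<-Add2 | r0:7,r1:Add1,r2:4,r3:Add2
c3: CDB Add1=8; issue ADD r3<-Add1 | r0:7,r1:8,r2:4,r3:Add1
c4: issue SUB r0<-Add3 | r0:Add3,r1:8,r2:4,r3:Add1
c5: CDB Add2=4; issue SUB r0<-Add2 | r0:Add2,r1:8,r2:4,r3:Add1
c6: CDB Add3=3; issue ADD r3<-Add3 | r0:Add2,r1:8,r2:4,r3:Add3
c7: CDB Add1=12 | r0:Add2,r1:8,r2:4,r3:Add3
c8: CDB Add2=-5 | r0:-5,r1:8,r2:4,r3:Add3

STATUS = VALUE -5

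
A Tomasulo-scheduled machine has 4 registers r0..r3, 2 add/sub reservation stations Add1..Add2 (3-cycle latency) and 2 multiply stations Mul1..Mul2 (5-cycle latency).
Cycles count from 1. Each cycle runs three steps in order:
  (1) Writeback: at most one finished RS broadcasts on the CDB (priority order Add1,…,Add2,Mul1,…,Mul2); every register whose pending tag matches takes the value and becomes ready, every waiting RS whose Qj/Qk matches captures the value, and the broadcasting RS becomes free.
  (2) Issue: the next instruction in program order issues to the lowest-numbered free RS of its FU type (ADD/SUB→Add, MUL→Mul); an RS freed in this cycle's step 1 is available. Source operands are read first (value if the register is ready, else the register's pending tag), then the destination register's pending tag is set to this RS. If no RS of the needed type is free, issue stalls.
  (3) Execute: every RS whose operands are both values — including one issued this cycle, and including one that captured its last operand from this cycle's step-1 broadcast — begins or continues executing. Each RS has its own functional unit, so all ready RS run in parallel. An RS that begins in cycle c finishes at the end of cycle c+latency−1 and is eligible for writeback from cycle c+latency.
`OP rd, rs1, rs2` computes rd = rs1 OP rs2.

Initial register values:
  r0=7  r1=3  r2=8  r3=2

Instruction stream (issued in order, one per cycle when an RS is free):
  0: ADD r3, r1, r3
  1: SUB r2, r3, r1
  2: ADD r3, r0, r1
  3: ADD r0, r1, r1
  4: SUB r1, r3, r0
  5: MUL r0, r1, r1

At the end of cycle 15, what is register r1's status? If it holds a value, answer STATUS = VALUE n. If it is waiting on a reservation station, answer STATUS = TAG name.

cycle 1: issue ADD r3<-Add1 // r0:7,r1:3,r2:8,r3:Add1
cycle 2: issue SUB r2<-Add2 // r0:7,r1:3,r2:Add2,r3:Add1
cycle 3: stall // r0:7,r1:3,r2:Add2,r3:Add1
cycle 4: CDB Add1=5; issue ADD r3<-Add1 // r0:7,r1:3,r2:Add2,r3:Add1
cycle 5: stall // r0:7,r1:3,r2:Add2,r3:Add1
cycle 6: stall // r0:7,r1:3,r2:Add2,r3:Add1
cycle 7: CDB Add1=10; issue ADD r0<-Add1 // r0:Add1,r1:3,r2:Add2,r3:10
cycle 8: CDB Add2=2; issue SUB r1<-Add2 // r0:Add1,r1:Add2,r2:2,r3:10
cycle 9: issue MUL r0<-Mul1 // r0:Mul1,r1:Add2,r2:2,r3:10
cycle 10: CDB Add1=6 // r0:Mul1,r1:Add2,r2:2,r3:10
cycle 11: - // r0:Mul1,r1:Add2,r2:2,r3:10
cycle 12: - // r0:Mul1,r1:Add2,r2:2,r3:10
cycle 13: CDB Add2=4 // r0:Mul1,r1:4,r2:2,r3:10
cycle 14: - // r0:Mul1,r1:4,r2:2,r3:10
cycle 15: - // r0:Mul1,r1:4,r2:2,r3:10

STATUS = VALUE 4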